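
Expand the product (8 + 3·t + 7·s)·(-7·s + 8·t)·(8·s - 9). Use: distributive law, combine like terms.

(8 + 3·t + 7·s)·(-7·s + 8·t)·(8·s - 9)
= (-56·s + 64·t - 21·s·t + 24·t² - 49·s² + 56·s·t)·(8·s - 9)    [distributive law]
= (-56·s + 64·t + 35·s·t + 24·t² - 49·s²)·(8·s - 9)    [combine like terms]
= -448·s² + 504·s + 512·s·t - 576·t + 280·s²·t - 315·s·t + 192·s·t² - 216·t² - 392·s³ + 441·s²    [distributive law]
= -7·s² + 504·s + 197·s·t - 576·t + 280·s²·t + 192·s·t² - 216·t² - 392·s³    [combine like terms]

-7·s² + 504·s + 197·s·t - 576·t + 280·s²·t + 192·s·t² - 216·t² - 392·s³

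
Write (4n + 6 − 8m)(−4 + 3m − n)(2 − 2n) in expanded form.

4n + 36n² − 60mn − 40mn² + 8n³ − 48 + 100m − 48m² + 48m²n

(4n + 6 − 8m)(−4 + 3m − n)(2 − 2n)
= (−16n + 12mn − 4n² − 24 + 18m − 6n + 32m − 24m² + 8mn)(2 − 2n)    [distributive law]
= (−22n + 20mn − 4n² − 24 + 50m − 24m²)(2 − 2n)    [combine like terms]
= −44n + 44n² + 40mn − 40mn² − 8n² + 8n³ − 48 + 48n + 100m − 100mn − 48m² + 48m²n    [distributive law]
= 4n + 36n² − 60mn − 40mn² + 8n³ − 48 + 100m − 48m² + 48m²n    [combine like terms]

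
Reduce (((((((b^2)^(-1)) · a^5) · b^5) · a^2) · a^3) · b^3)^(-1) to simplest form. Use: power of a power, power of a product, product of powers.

a^(-10)·b^(-6)

(((((((b^2)^(-1)) · a^5) · b^5) · a^2) · a^3) · b^3)^(-1)
= (((((((b^2)^(-1)) · a^5) · b^5) · a^2) · a^3)^(-1)) · ((b^3)^(-1))    [power of a product]
= (((((((b^2)^(-1)) · a^5) · b^5) · a^2)^(-1)) · ((a^3)^(-1))) · ((b^3)^(-1))    [power of a product]
= (((((((b^2)^(-1)) · a^5) · b^5)^(-1)) · ((a^2)^(-1))) · ((a^3)^(-1))) · ((b^3)^(-1))    [power of a product]
= (((((((b^2)^(-1)) · a^5)^(-1)) · ((b^5)^(-1))) · ((a^2)^(-1))) · ((a^3)^(-1))) · ((b^3)^(-1))    [power of a product]
= (((((((b^2)^(-1))^(-1)) · ((a^5)^(-1))) · ((b^5)^(-1))) · ((a^2)^(-1))) · ((a^3)^(-1))) · ((b^3)^(-1))    [power of a product]
= ((((((b^2)^1) · ((a^5)^(-1))) · ((b^5)^(-1))) · ((a^2)^(-1))) · ((a^3)^(-1))) · ((b^3)^(-1))    [power of a power]
= ((((b^2 · ((a^5)^(-1))) · ((b^5)^(-1))) · ((a^2)^(-1))) · ((a^3)^(-1))) · ((b^3)^(-1))    [power of a power]
= ((((b^2 · a^(-5)) · ((b^5)^(-1))) · ((a^2)^(-1))) · ((a^3)^(-1))) · ((b^3)^(-1))    [power of a power]
= ((((b^2 · a^(-5)) · b^(-5)) · ((a^2)^(-1))) · ((a^3)^(-1))) · ((b^3)^(-1))    [power of a power]
= ((((b^2 · a^(-5)) · b^(-5)) · a^(-2)) · ((a^3)^(-1))) · ((b^3)^(-1))    [power of a power]
= ((((b^2 · a^(-5)) · b^(-5)) · a^(-2)) · a^(-3)) · ((b^3)^(-1))    [power of a power]
= ((((b^2 · a^(-5)) · b^(-5)) · a^(-2)) · a^(-3)) · b^(-3)    [power of a power]
= a^(-10)·b^(-6)    [product of powers]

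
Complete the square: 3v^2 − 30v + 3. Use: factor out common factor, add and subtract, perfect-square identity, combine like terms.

3v^2 − 30v + 3
= 3(v^2 − 10v) + 3    [factor out 3 from the v-terms]
= 3(v^2 − 10v + 25 − 25) + 3    [add and subtract 25 inside the bracket]
= 3(v − 5)^2 − 75 + 3    [perfect-square identity]
= 3(v − 5)^2 − 72    [combine constants]

3(v − 5)^2 − 72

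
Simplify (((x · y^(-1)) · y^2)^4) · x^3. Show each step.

x^7y^4

(((x · y^(-1)) · y^2)^4) · x^3
= (((x · y^(-1))^4) · ((y^2)^4)) · x^3    [power of a product]
= (((x^4) · ((y^(-1))^4)) · ((y^2)^4)) · x^3    [power of a product]
= ((x^4 · y^(-4)) · ((y^2)^4)) · x^3    [power of a power]
= ((x^4 · y^(-4)) · y^8) · x^3    [power of a power]
= x^7y^4    [product of powers]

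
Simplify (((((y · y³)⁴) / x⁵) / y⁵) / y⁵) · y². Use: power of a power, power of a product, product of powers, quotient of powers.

x⁻⁵y⁸

(((((y · y³)⁴) / x⁵) / y⁵) / y⁵) · y²
= (((((y⁴) · ((y³)⁴)) / x⁵) / y⁵) / y⁵) · y²    [power of a product]
= ((((y⁴ · y¹²) / x⁵) / y⁵) / y⁵) · y²    [power of a power]
= (((y¹⁶ / x⁵) / y⁵) / y⁵) · y²    [product of powers]
= x⁻⁵y⁸    [quotient of powers; product of powers]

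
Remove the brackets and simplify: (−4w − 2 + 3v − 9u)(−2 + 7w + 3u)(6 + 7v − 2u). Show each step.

(−4w − 2 + 3v − 9u)(−2 + 7w + 3u)(6 + 7v − 2u)
= (8w − 28w² − 12uw + 4 − 14w − 6u − 6v + 21vw + 9uv + 18u − 63uw − 27u²)(6 + 7v − 2u)    [distributive law]
= (−6w − 28w² − 75uw + 4 + 12u − 6v + 21vw + 9uv − 27u²)(6 + 7v − 2u)    [combine like terms]
= −36w − 42vw + 12uw − 168w² − 196vw² + 56uw² − 450uw − 525uvw + 150u²w + 24 + 28v − 8u + 72u + 84uv − 24u² − 36v − 42v² + 12uv + 126vw + 147v²w − 42uvw + 54uv + 63uv² − 18u²v − 162u² − 189u²v + 54u³    [distributive law]
= −36w + 84vw − 438uw − 168w² − 196vw² + 56uw² − 567uvw + 150u²w + 24 − 8v + 64u + 150uv − 186u² − 42v² + 147v²w + 63uv² − 207u²v + 54u³    [combine like terms]

−36w + 84vw − 438uw − 168w² − 196vw² + 56uw² − 567uvw + 150u²w + 24 − 8v + 64u + 150uv − 186u² − 42v² + 147v²w + 63uv² − 207u²v + 54u³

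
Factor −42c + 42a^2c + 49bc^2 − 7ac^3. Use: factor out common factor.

7c(−6 + 6a^2 + 7bc − ac^2)

−42c + 42a^2c + 49bc^2 − 7ac^3
= 7(−6c + 6a^2c + 7bc^2 − ac^3)    [factor out 7]
= 7c(−6 + 6a^2 + 7bc − ac^2)    [factor out c]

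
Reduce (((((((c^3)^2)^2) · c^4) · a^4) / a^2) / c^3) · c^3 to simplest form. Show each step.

a^2c^16

(((((((c^3)^2)^2) · c^4) · a^4) / a^2) / c^3) · c^3
= ((((((c^3)^4) · c^4) · a^4) / a^2) / c^3) · c^3    [power of a power]
= ((((c^12 · c^4) · a^4) / a^2) / c^3) · c^3    [power of a power]
= (((c^16 · a^4) / a^2) / c^3) · c^3    [product of powers]
= a^2c^16    [quotient of powers; product of powers]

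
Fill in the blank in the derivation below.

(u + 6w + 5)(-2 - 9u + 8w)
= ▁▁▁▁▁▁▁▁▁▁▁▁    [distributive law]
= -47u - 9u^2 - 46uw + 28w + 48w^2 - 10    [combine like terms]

Applying distributive law to the line above:

-2u - 9u^2 + 8uw - 12w - 54uw + 48w^2 - 10 - 45u + 40w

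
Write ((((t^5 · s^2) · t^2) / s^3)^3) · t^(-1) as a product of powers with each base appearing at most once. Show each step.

s^(-3)t^20

((((t^5 · s^2) · t^2) / s^3)^3) · t^(-1)
= ((((t^5 · s^2) · t^2)^3) / ((s^3)^3)) · t^(-1)    [power of a quotient]
= ((((t^5 · s^2)^3) · ((t^2)^3)) / ((s^3)^3)) · t^(-1)    [power of a product]
= (((((t^5)^3) · ((s^2)^3)) · ((t^2)^3)) / ((s^3)^3)) · t^(-1)    [power of a product]
= (((t^15 · ((s^2)^3)) · ((t^2)^3)) / ((s^3)^3)) · t^(-1)    [power of a power]
= (((t^15 · s^6) · ((t^2)^3)) / ((s^3)^3)) · t^(-1)    [power of a power]
= (((t^15 · s^6) · t^6) / ((s^3)^3)) · t^(-1)    [power of a power]
= (((t^15 · s^6) · t^6) / s^9) · t^(-1)    [power of a power]
= s^(-3)t^20    [quotient of powers; product of powers]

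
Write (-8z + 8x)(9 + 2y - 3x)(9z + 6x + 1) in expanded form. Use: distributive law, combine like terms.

(-8z + 8x)(9 + 2y - 3x)(9z + 6x + 1)
= (-72z - 16yz + 24xz + 72x + 16xy - 24x^2)(9z + 6x + 1)    [distributive law]
= -648z^2 - 432xz - 72z - 144yz^2 - 96xyz - 16yz + 216xz^2 + 144x^2z + 24xz + 648xz + 432x^2 + 72x + 144xyz + 96x^2y + 16xy - 216x^2z - 144x^3 - 24x^2    [distributive law]
= -648z^2 + 240xz - 72z - 144yz^2 + 48xyz - 16yz + 216xz^2 - 72x^2z + 408x^2 + 72x + 96x^2y + 16xy - 144x^3    [combine like terms]

-648z^2 + 240xz - 72z - 144yz^2 + 48xyz - 16yz + 216xz^2 - 72x^2z + 408x^2 + 72x + 96x^2y + 16xy - 144x^3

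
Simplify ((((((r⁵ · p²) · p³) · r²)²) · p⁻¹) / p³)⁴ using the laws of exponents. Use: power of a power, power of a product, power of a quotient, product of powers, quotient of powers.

p²⁴r⁵⁶

((((((r⁵ · p²) · p³) · r²)²) · p⁻¹) / p³)⁴
= ((((((r⁵ · p²) · p³) · r²)²) · p⁻¹)⁴) / ((p³)⁴)    [power of a quotient]
= ((((((r⁵ · p²) · p³) · r²)²)⁴) · ((p⁻¹)⁴)) / ((p³)⁴)    [power of a product]
= (((((r⁵ · p²) · p³) · r²)⁸) · ((p⁻¹)⁴)) / ((p³)⁴)    [power of a power]
= (((((r⁵ · p²) · p³)⁸) · ((r²)⁸)) · ((p⁻¹)⁴)) / ((p³)⁴)    [power of a product]
= (((((r⁵ · p²)⁸) · ((p³)⁸)) · ((r²)⁸)) · ((p⁻¹)⁴)) / ((p³)⁴)    [power of a product]
= ((((((r⁵)⁸) · ((p²)⁸)) · ((p³)⁸)) · ((r²)⁸)) · ((p⁻¹)⁴)) / ((p³)⁴)    [power of a product]
= ((((r⁴⁰ · ((p²)⁸)) · ((p³)⁸)) · ((r²)⁸)) · ((p⁻¹)⁴)) / ((p³)⁴)    [power of a power]
= ((((r⁴⁰ · p¹⁶) · ((p³)⁸)) · ((r²)⁸)) · ((p⁻¹)⁴)) / ((p³)⁴)    [power of a power]
= ((((r⁴⁰ · p¹⁶) · p²⁴) · ((r²)⁸)) · ((p⁻¹)⁴)) / ((p³)⁴)    [power of a power]
= ((((r⁴⁰ · p¹⁶) · p²⁴) · r¹⁶) · ((p⁻¹)⁴)) / ((p³)⁴)    [power of a power]
= ((((r⁴⁰ · p¹⁶) · p²⁴) · r¹⁶) · p⁻⁴) / ((p³)⁴)    [power of a power]
= ((((r⁴⁰ · p¹⁶) · p²⁴) · r¹⁶) · p⁻⁴) / p¹²    [power of a power]
= p²⁴r⁵⁶    [quotient of powers; product of powers]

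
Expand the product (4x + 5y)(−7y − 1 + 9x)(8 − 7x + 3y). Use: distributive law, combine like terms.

159xy − 11x^2y + 296xy^2 − 32x + 316x^2 − 252x^3 − 295y^2 − 105y^3 − 40y

(4x + 5y)(−7y − 1 + 9x)(8 − 7x + 3y)
= (−28xy − 4x + 36x^2 − 35y^2 − 5y + 45xy)(8 − 7x + 3y)    [distributive law]
= (17xy − 4x + 36x^2 − 35y^2 − 5y)(8 − 7x + 3y)    [combine like terms]
= 136xy − 119x^2y + 51xy^2 − 32x + 28x^2 − 12xy + 288x^2 − 252x^3 + 108x^2y − 280y^2 + 245xy^2 − 105y^3 − 40y + 35xy − 15y^2    [distributive law]
= 159xy − 11x^2y + 296xy^2 − 32x + 316x^2 − 252x^3 − 295y^2 − 105y^3 − 40y    [combine like terms]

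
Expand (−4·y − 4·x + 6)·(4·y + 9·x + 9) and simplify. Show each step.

(−4·y − 4·x + 6)·(4·y + 9·x + 9)
= −16·y² − 36·x·y − 36·y − 16·x·y − 36·x² − 36·x + 24·y + 54·x + 54    [distributive law]
= −16·y² − 52·x·y − 12·y − 36·x² + 18·x + 54    [combine like terms]

−16·y² − 52·x·y − 12·y − 36·x² + 18·x + 54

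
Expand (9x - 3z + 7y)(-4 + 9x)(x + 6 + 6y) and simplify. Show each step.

(9x - 3z + 7y)(-4 + 9x)(x + 6 + 6y)
= (-36x + 81x² + 12z - 27xz - 28y + 63xy)(x + 6 + 6y)    [distributive law]
= -36x² - 216x - 216xy + 81x³ + 486x² + 486x²y + 12xz + 72z + 72yz - 27x²z - 162xz - 162xyz - 28xy - 168y - 168y² + 63x²y + 378xy + 378xy²    [distributive law]
= 450x² - 216x + 134xy + 81x³ + 549x²y - 150xz + 72z + 72yz - 27x²z - 162xyz - 168y - 168y² + 378xy²    [combine like terms]

450x² - 216x + 134xy + 81x³ + 549x²y - 150xz + 72z + 72yz - 27x²z - 162xyz - 168y - 168y² + 378xy²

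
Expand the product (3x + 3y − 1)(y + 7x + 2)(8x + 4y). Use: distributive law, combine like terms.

276x^2y + 120xy^2 + 168x^3 − 8x^2 + 36xy + 12y^3 + 20y^2 − 16x − 8y

(3x + 3y − 1)(y + 7x + 2)(8x + 4y)
= (3xy + 21x^2 + 6x + 3y^2 + 21xy + 6y − y − 7x − 2)(8x + 4y)    [distributive law]
= (24xy + 21x^2 − x + 3y^2 + 5y − 2)(8x + 4y)    [combine like terms]
= 192x^2y + 96xy^2 + 168x^3 + 84x^2y − 8x^2 − 4xy + 24xy^2 + 12y^3 + 40xy + 20y^2 − 16x − 8y    [distributive law]
= 276x^2y + 120xy^2 + 168x^3 − 8x^2 + 36xy + 12y^3 + 20y^2 − 16x − 8y    [combine like terms]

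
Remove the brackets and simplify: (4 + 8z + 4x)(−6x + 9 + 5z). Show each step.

12x + 36 + 92z − 28xz + 40z² − 24x²

(4 + 8z + 4x)(−6x + 9 + 5z)
= −24x + 36 + 20z − 48xz + 72z + 40z² − 24x² + 36x + 20xz    [distributive law]
= 12x + 36 + 92z − 28xz + 40z² − 24x²    [combine like terms]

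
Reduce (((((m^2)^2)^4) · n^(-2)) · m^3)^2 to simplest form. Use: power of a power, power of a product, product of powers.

m^38n^(-4)

(((((m^2)^2)^4) · n^(-2)) · m^3)^2
= (((((m^2)^2)^4) · n^(-2))^2) · ((m^3)^2)    [power of a product]
= (((((m^2)^2)^4)^2) · ((n^(-2))^2)) · ((m^3)^2)    [power of a product]
= ((((m^2)^2)^8) · ((n^(-2))^2)) · ((m^3)^2)    [power of a power]
= (((m^2)^16) · ((n^(-2))^2)) · ((m^3)^2)    [power of a power]
= (m^32 · ((n^(-2))^2)) · ((m^3)^2)    [power of a power]
= (m^32 · n^(-4)) · ((m^3)^2)    [power of a power]
= (m^32 · n^(-4)) · m^6    [power of a power]
= m^38n^(-4)    [product of powers]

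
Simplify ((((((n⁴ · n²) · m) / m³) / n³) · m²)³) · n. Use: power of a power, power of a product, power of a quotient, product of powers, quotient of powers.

n¹⁰

((((((n⁴ · n²) · m) / m³) / n³) · m²)³) · n
= ((((((n⁴ · n²) · m) / m³) / n³)³) · ((m²)³)) · n    [power of a product]
= ((((((n⁴ · n²) · m) / m³)³) / ((n³)³)) · ((m²)³)) · n    [power of a quotient]
= ((((((n⁴ · n²) · m)³) / ((m³)³)) / ((n³)³)) · ((m²)³)) · n    [power of a quotient]
= ((((((n⁴ · n²)³) · (m³)) / ((m³)³)) / ((n³)³)) · ((m²)³)) · n    [power of a product]
= (((((((n⁴)³) · ((n²)³)) · (m³)) / ((m³)³)) / ((n³)³)) · ((m²)³)) · n    [power of a product]
= (((((n¹² · ((n²)³)) · (m³)) / ((m³)³)) / ((n³)³)) · ((m²)³)) · n    [power of a power]
= (((((n¹² · n⁶) · (m³)) / ((m³)³)) / ((n³)³)) · ((m²)³)) · n    [power of a power]
= ((((n¹⁸ · (m³)) / ((m³)³)) / ((n³)³)) · ((m²)³)) · n    [product of powers]
= ((((n¹⁸ · m³) / m⁹) / ((n³)³)) · ((m²)³)) · n    [power of a power]
= ((((n¹⁸ · m³) / m⁹) / n⁹) · ((m²)³)) · n    [power of a power]
= ((((n¹⁸ · m³) / m⁹) / n⁹) · m⁶) · n    [power of a power]
= n¹⁰    [quotient of powers; product of powers]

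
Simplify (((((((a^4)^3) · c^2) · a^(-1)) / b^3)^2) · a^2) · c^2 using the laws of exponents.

a^24b^(-6)c^6

(((((((a^4)^3) · c^2) · a^(-1)) / b^3)^2) · a^2) · c^2
= (((((((a^4)^3) · c^2) · a^(-1))^2) / ((b^3)^2)) · a^2) · c^2    [power of a quotient]
= (((((((a^4)^3) · c^2)^2) · ((a^(-1))^2)) / ((b^3)^2)) · a^2) · c^2    [power of a product]
= (((((((a^4)^3)^2) · ((c^2)^2)) · ((a^(-1))^2)) / ((b^3)^2)) · a^2) · c^2    [power of a product]
= ((((((a^4)^6) · ((c^2)^2)) · ((a^(-1))^2)) / ((b^3)^2)) · a^2) · c^2    [power of a power]
= ((((a^24 · ((c^2)^2)) · ((a^(-1))^2)) / ((b^3)^2)) · a^2) · c^2    [power of a power]
= ((((a^24 · c^4) · ((a^(-1))^2)) / ((b^3)^2)) · a^2) · c^2    [power of a power]
= ((((a^24 · c^4) · a^(-2)) / ((b^3)^2)) · a^2) · c^2    [power of a power]
= ((((a^24 · c^4) · a^(-2)) / b^6) · a^2) · c^2    [power of a power]
= a^24b^(-6)c^6    [quotient of powers; product of powers]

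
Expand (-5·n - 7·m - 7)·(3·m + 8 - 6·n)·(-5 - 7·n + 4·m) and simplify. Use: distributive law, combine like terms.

(-5·n - 7·m - 7)·(3·m + 8 - 6·n)·(-5 - 7·n + 4·m)
= (-15·m·n - 40·n + 30·n² - 21·m² - 56·m + 42·m·n - 21·m - 56 + 42·n)·(-5 - 7·n + 4·m)    [distributive law]
= (27·m·n + 2·n + 30·n² - 21·m² - 77·m - 56)·(-5 - 7·n + 4·m)    [combine like terms]
= -135·m·n - 189·m·n² + 108·m²·n - 10·n - 14·n² + 8·m·n - 150·n² - 210·n³ + 120·m·n² + 105·m² + 147·m²·n - 84·m³ + 385·m + 539·m·n - 308·m² + 280 + 392·n - 224·m    [distributive law]
= 412·m·n - 69·m·n² + 255·m²·n + 382·n - 164·n² - 210·n³ - 203·m² - 84·m³ + 161·m + 280    [combine like terms]

412·m·n - 69·m·n² + 255·m²·n + 382·n - 164·n² - 210·n³ - 203·m² - 84·m³ + 161·m + 280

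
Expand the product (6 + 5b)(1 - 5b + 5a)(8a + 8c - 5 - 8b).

-102a + 48c - 30 + 77b - 565ab - 200bc + 325b^2 + 240a^2 + 240ac - 400ab^2 - 200b^2c + 200b^3 + 200a^2b + 200abc

(6 + 5b)(1 - 5b + 5a)(8a + 8c - 5 - 8b)
= (6 - 30b + 30a + 5b - 25b^2 + 25ab)(8a + 8c - 5 - 8b)    [distributive law]
= (6 - 25b + 30a - 25b^2 + 25ab)(8a + 8c - 5 - 8b)    [combine like terms]
= 48a + 48c - 30 - 48b - 200ab - 200bc + 125b + 200b^2 + 240a^2 + 240ac - 150a - 240ab - 200ab^2 - 200b^2c + 125b^2 + 200b^3 + 200a^2b + 200abc - 125ab - 200ab^2    [distributive law]
= -102a + 48c - 30 + 77b - 565ab - 200bc + 325b^2 + 240a^2 + 240ac - 400ab^2 - 200b^2c + 200b^3 + 200a^2b + 200abc    [combine like terms]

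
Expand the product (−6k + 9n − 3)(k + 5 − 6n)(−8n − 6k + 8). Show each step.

−222k^2n + 36k^3 + 150k^2 + 246kn − 174k − 36kn^2 − 936n^2 + 624n + 432n^3 − 120

(−6k + 9n − 3)(k + 5 − 6n)(−8n − 6k + 8)
= (−6k^2 − 30k + 36kn + 9kn + 45n − 54n^2 − 3k − 15 + 18n)(−8n − 6k + 8)    [distributive law]
= (−6k^2 − 33k + 45kn + 63n − 54n^2 − 15)(−8n − 6k + 8)    [combine like terms]
= 48k^2n + 36k^3 − 48k^2 + 264kn + 198k^2 − 264k − 360kn^2 − 270k^2n + 360kn − 504n^2 − 378kn + 504n + 432n^3 + 324kn^2 − 432n^2 + 120n + 90k − 120    [distributive law]
= −222k^2n + 36k^3 + 150k^2 + 246kn − 174k − 36kn^2 − 936n^2 + 624n + 432n^3 − 120    [combine like terms]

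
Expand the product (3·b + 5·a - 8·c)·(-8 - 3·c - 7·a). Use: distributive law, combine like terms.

(3·b + 5·a - 8·c)·(-8 - 3·c - 7·a)
= -24·b - 9·b·c - 21·a·b - 40·a - 15·a·c - 35·a² + 64·c + 24·c² + 56·a·c    [distributive law]
= -24·b - 9·b·c - 21·a·b - 40·a + 41·a·c - 35·a² + 64·c + 24·c²    [combine like terms]

-24·b - 9·b·c - 21·a·b - 40·a + 41·a·c - 35·a² + 64·c + 24·c²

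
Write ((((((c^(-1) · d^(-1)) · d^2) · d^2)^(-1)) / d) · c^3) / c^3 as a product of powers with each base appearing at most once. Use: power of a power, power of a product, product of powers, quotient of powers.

cd^(-4)

((((((c^(-1) · d^(-1)) · d^2) · d^2)^(-1)) / d) · c^3) / c^3
= ((((((c^(-1) · d^(-1)) · d^2)^(-1)) · ((d^2)^(-1))) / d) · c^3) / c^3    [power of a product]
= ((((((c^(-1) · d^(-1))^(-1)) · ((d^2)^(-1))) · ((d^2)^(-1))) / d) · c^3) / c^3    [power of a product]
= (((((((c^(-1))^(-1)) · ((d^(-1))^(-1))) · ((d^2)^(-1))) · ((d^2)^(-1))) / d) · c^3) / c^3    [power of a product]
= (((((c · ((d^(-1))^(-1))) · ((d^2)^(-1))) · ((d^2)^(-1))) / d) · c^3) / c^3    [power of a power]
= (((((c · d) · ((d^2)^(-1))) · ((d^2)^(-1))) / d) · c^3) / c^3    [power of a power]
= (((((c · d) · d^(-2)) · ((d^2)^(-1))) / d) · c^3) / c^3    [power of a power]
= (((((c · d) · d^(-2)) · d^(-2)) / d) · c^3) / c^3    [power of a power]
= cd^(-4)    [quotient of powers; product of powers]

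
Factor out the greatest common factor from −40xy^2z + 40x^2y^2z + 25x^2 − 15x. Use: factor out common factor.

−40xy^2z + 40x^2y^2z + 25x^2 − 15x
= 5(−8xy^2z + 8x^2y^2z + 5x^2 − 3x)    [factor out 5]
= 5x(−8y^2z + 8xy^2z + 5x − 3)    [factor out x]

5x(−8y^2z + 8xy^2z + 5x − 3)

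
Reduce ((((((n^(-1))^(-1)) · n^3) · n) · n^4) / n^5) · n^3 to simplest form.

n^7

((((((n^(-1))^(-1)) · n^3) · n) · n^4) / n^5) · n^3
= (((((n^1) · n^3) · n) · n^4) / n^5) · n^3    [power of a power]
= ((((n · n^3) · n) · n^4) / n^5) · n^3    [power of a power]
= (((n^4 · n) · n^4) / n^5) · n^3    [product of powers]
= ((n^5 · n^4) / n^5) · n^3    [product of powers]
= (n^9 / n^5) · n^3    [product of powers]
= n^4 · n^3    [quotient of powers]
= n^7    [product of powers]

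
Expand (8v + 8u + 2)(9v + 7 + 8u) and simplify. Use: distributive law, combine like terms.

72v^2 + 74v + 136uv + 72u + 64u^2 + 14

(8v + 8u + 2)(9v + 7 + 8u)
= 72v^2 + 56v + 64uv + 72uv + 56u + 64u^2 + 18v + 14 + 16u    [distributive law]
= 72v^2 + 74v + 136uv + 72u + 64u^2 + 14    [combine like terms]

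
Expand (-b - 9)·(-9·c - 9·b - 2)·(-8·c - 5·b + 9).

-72·b·c² - 117·b²·c - 988·b·c - 45·b³ - 334·b² + 657·b - 648·c² + 585·c + 162

(-b - 9)·(-9·c - 9·b - 2)·(-8·c - 5·b + 9)
= (9·b·c + 9·b² + 2·b + 81·c + 81·b + 18)·(-8·c - 5·b + 9)    [distributive law]
= (9·b·c + 9·b² + 83·b + 81·c + 18)·(-8·c - 5·b + 9)    [combine like terms]
= -72·b·c² - 45·b²·c + 81·b·c - 72·b²·c - 45·b³ + 81·b² - 664·b·c - 415·b² + 747·b - 648·c² - 405·b·c + 729·c - 144·c - 90·b + 162    [distributive law]
= -72·b·c² - 117·b²·c - 988·b·c - 45·b³ - 334·b² + 657·b - 648·c² + 585·c + 162    [combine like terms]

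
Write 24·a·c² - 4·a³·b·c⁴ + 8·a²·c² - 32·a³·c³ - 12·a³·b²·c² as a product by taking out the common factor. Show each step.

24·a·c² - 4·a³·b·c⁴ + 8·a²·c² - 32·a³·c³ - 12·a³·b²·c²
= 4(6·a·c² - a³·b·c⁴ + 2·a²·c² - 8·a³·c³ - 3·a³·b²·c²)    [factor out 4]
= 4·a·c²(6 - a²·b·c² + 2·a - 8·a²·c - 3·a²·b²)    [factor out a·c²]

4·a·c²(6 - a²·b·c² + 2·a - 8·a²·c - 3·a²·b²)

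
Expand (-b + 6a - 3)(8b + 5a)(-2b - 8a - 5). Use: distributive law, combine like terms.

(-b + 6a - 3)(8b + 5a)(-2b - 8a - 5)
= (-8b² - 5ab + 48ab + 30a² - 24b - 15a)(-2b - 8a - 5)    [distributive law]
= (-8b² + 43ab + 30a² - 24b - 15a)(-2b - 8a - 5)    [combine like terms]
= 16b³ + 64ab² + 40b² - 86ab² - 344a²b - 215ab - 60a²b - 240a³ - 150a² + 48b² + 192ab + 120b + 30ab + 120a² + 75a    [distributive law]
= 16b³ - 22ab² + 88b² - 404a²b + 7ab - 240a³ - 30a² + 120b + 75a    [combine like terms]

16b³ - 22ab² + 88b² - 404a²b + 7ab - 240a³ - 30a² + 120b + 75a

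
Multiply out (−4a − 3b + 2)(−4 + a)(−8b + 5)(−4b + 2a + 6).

588ab² − 46a²b − 1066ab + 60a² + 460a − 80a²b² + 64a³b − 40a³ + 384b³ − 1072b² + 904b − 96ab³ − 240

(−4a − 3b + 2)(−4 + a)(−8b + 5)(−4b + 2a + 6)
= (16a − 4a² + 12b − 3ab − 8 + 2a)(−8b + 5)(−4b + 2a + 6)    [distributive law]
= (18a − 4a² + 12b − 3ab − 8)(−8b + 5)(−4b + 2a + 6)    [combine like terms]
= (−144ab + 90a + 32a²b − 20a² − 96b² + 60b + 24ab² − 15ab + 64b − 40)(−4b + 2a + 6)    [distributive law]
= (−159ab + 90a + 32a²b − 20a² − 96b² + 124b + 24ab² − 40)(−4b + 2a + 6)    [combine like terms]
= 636ab² − 318a²b − 954ab − 360ab + 180a² + 540a − 128a²b² + 64a³b + 192a²b + 80a²b − 40a³ − 120a² + 384b³ − 192ab² − 576b² − 496b² + 248ab + 744b − 96ab³ + 48a²b² + 144ab² + 160b − 80a − 240    [distributive law]
= 588ab² − 46a²b − 1066ab + 60a² + 460a − 80a²b² + 64a³b − 40a³ + 384b³ − 1072b² + 904b − 96ab³ − 240    [combine like terms]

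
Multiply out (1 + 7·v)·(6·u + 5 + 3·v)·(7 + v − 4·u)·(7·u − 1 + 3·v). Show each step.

(1 + 7·v)·(6·u + 5 + 3·v)·(7 + v − 4·u)·(7·u − 1 + 3·v)
= (6·u + 5 + 3·v + 42·u·v + 35·v + 21·v^2)·(7 + v − 4·u)·(7·u − 1 + 3·v)    [distributive law]
= (6·u + 5 + 38·v + 42·u·v + 21·v^2)·(7 + v − 4·u)·(7·u − 1 + 3·v)    [combine like terms]
= (42·u + 6·u·v − 24·u^2 + 35 + 5·v − 20·u + 266·v + 38·v^2 − 152·u·v + 294·u·v + 42·u·v^2 − 168·u^2·v + 147·v^2 + 21·v^3 − 84·u·v^2)·(7·u − 1 + 3·v)    [distributive law]
= (22·u + 148·u·v − 24·u^2 + 35 + 271·v + 185·v^2 − 42·u·v^2 − 168·u^2·v + 21·v^3)·(7·u − 1 + 3·v)    [combine like terms]
= 154·u^2 − 22·u + 66·u·v + 1036·u^2·v − 148·u·v + 444·u·v^2 − 168·u^3 + 24·u^2 − 72·u^2·v + 245·u − 35 + 105·v + 1897·u·v − 271·v + 813·v^2 + 1295·u·v^2 − 185·v^2 + 555·v^3 − 294·u^2·v^2 + 42·u·v^2 − 126·u·v^3 − 1176·u^3·v + 168·u^2·v − 504·u^2·v^2 + 147·u·v^3 − 21·v^3 + 63·v^4    [distributive law]
= 178·u^2 + 223·u + 1815·u·v + 1132·u^2·v + 1781·u·v^2 − 168·u^3 − 35 − 166·v + 628·v^2 + 534·v^3 − 798·u^2·v^2 + 21·u·v^3 − 1176·u^3·v + 63·v^4    [combine like terms]

178·u^2 + 223·u + 1815·u·v + 1132·u^2·v + 1781·u·v^2 − 168·u^3 − 35 − 166·v + 628·v^2 + 534·v^3 − 798·u^2·v^2 + 21·u·v^3 − 1176·u^3·v + 63·v^4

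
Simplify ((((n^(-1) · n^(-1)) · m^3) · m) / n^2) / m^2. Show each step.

m^2·n^(-4)

((((n^(-1) · n^(-1)) · m^3) · m) / n^2) / m^2
= (((n^(-2) · m^3) · m) / n^2) / m^2    [product of powers]
= m^2·n^(-4)    [quotient of powers; product of powers]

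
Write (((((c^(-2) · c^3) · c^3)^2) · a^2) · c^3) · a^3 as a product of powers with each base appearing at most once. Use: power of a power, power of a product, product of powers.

(((((c^(-2) · c^3) · c^3)^2) · a^2) · c^3) · a^3
= (((((c^(-2) · c^3)^2) · ((c^3)^2)) · a^2) · c^3) · a^3    [power of a product]
= ((((((c^(-2))^2) · ((c^3)^2)) · ((c^3)^2)) · a^2) · c^3) · a^3    [power of a product]
= ((((c^(-4) · ((c^3)^2)) · ((c^3)^2)) · a^2) · c^3) · a^3    [power of a power]
= ((((c^(-4) · c^6) · ((c^3)^2)) · a^2) · c^3) · a^3    [power of a power]
= (((c^2 · ((c^3)^2)) · a^2) · c^3) · a^3    [product of powers]
= (((c^2 · c^6) · a^2) · c^3) · a^3    [power of a power]
= ((c^8 · a^2) · c^3) · a^3    [product of powers]
= a^5c^11    [product of powers]

a^5c^11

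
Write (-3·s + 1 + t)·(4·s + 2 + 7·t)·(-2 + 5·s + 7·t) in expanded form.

(-3·s + 1 + t)·(4·s + 2 + 7·t)·(-2 + 5·s + 7·t)
= (-12·s^2 - 6·s - 21·s·t + 4·s + 2 + 7·t + 4·s·t + 2·t + 7·t^2)·(-2 + 5·s + 7·t)    [distributive law]
= (-12·s^2 - 2·s - 17·s·t + 2 + 9·t + 7·t^2)·(-2 + 5·s + 7·t)    [combine like terms]
= 24·s^2 - 60·s^3 - 84·s^2·t + 4·s - 10·s^2 - 14·s·t + 34·s·t - 85·s^2·t - 119·s·t^2 - 4 + 10·s + 14·t - 18·t + 45·s·t + 63·t^2 - 14·t^2 + 35·s·t^2 + 49·t^3    [distributive law]
= 14·s^2 - 60·s^3 - 169·s^2·t + 14·s + 65·s·t - 84·s·t^2 - 4 - 4·t + 49·t^2 + 49·t^3    [combine like terms]

14·s^2 - 60·s^3 - 169·s^2·t + 14·s + 65·s·t - 84·s·t^2 - 4 - 4·t + 49·t^2 + 49·t^3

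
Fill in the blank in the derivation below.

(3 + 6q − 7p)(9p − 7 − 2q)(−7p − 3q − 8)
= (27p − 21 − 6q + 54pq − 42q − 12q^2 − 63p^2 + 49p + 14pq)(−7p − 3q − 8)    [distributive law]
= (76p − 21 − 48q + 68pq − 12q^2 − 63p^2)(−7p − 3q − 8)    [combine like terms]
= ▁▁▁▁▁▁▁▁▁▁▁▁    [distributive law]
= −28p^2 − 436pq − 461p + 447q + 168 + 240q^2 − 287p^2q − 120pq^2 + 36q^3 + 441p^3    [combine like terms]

After distributive law, the bracketed line is:

−532p^2 − 228pq − 608p + 147p + 63q + 168 + 336pq + 144q^2 + 384q − 476p^2q − 204pq^2 − 544pq + 84pq^2 + 36q^3 + 96q^2 + 441p^3 + 189p^2q + 504p^2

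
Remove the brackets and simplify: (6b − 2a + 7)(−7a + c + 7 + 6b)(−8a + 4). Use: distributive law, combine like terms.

432a²b − 888ab − 48abc + 24bc + 336b − 288ab² + 144b² − 112a³ + 560a² + 16a²c − 64ac − 644a + 28c + 196

(6b − 2a + 7)(−7a + c + 7 + 6b)(−8a + 4)
= (−42ab + 6bc + 42b + 36b² + 14a² − 2ac − 14a − 12ab − 49a + 7c + 49 + 42b)(−8a + 4)    [distributive law]
= (−54ab + 6bc + 84b + 36b² + 14a² − 2ac − 63a + 7c + 49)(−8a + 4)    [combine like terms]
= 432a²b − 216ab − 48abc + 24bc − 672ab + 336b − 288ab² + 144b² − 112a³ + 56a² + 16a²c − 8ac + 504a² − 252a − 56ac + 28c − 392a + 196    [distributive law]
= 432a²b − 888ab − 48abc + 24bc + 336b − 288ab² + 144b² − 112a³ + 560a² + 16a²c − 64ac − 644a + 28c + 196    [combine like terms]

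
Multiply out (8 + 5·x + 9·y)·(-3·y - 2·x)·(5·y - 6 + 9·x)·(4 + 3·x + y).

312·y^2 - 1604·x·y^2 - 498·y^3 + 576·y + 136·x·y - 1766·x^2·y + 384·x - 48·x^2 - 612·x^3 - 1571·x^2·y^2 - 813·x·y^3 - 1131·x^3·y - 270·x^4 - 135·y^4

(8 + 5·x + 9·y)·(-3·y - 2·x)·(5·y - 6 + 9·x)·(4 + 3·x + y)
= (-24·y - 16·x - 15·x·y - 10·x^2 - 27·y^2 - 18·x·y)·(5·y - 6 + 9·x)·(4 + 3·x + y)    [distributive law]
= (-24·y - 16·x - 33·x·y - 10·x^2 - 27·y^2)·(5·y - 6 + 9·x)·(4 + 3·x + y)    [combine like terms]
= (-120·y^2 + 144·y - 216·x·y - 80·x·y + 96·x - 144·x^2 - 165·x·y^2 + 198·x·y - 297·x^2·y - 50·x^2·y + 60·x^2 - 90·x^3 - 135·y^3 + 162·y^2 - 243·x·y^2)·(4 + 3·x + y)    [distributive law]
= (42·y^2 + 144·y - 98·x·y + 96·x - 84·x^2 - 408·x·y^2 - 347·x^2·y - 90·x^3 - 135·y^3)·(4 + 3·x + y)    [combine like terms]
= 168·y^2 + 126·x·y^2 + 42·y^3 + 576·y + 432·x·y + 144·y^2 - 392·x·y - 294·x^2·y - 98·x·y^2 + 384·x + 288·x^2 + 96·x·y - 336·x^2 - 252·x^3 - 84·x^2·y - 1632·x·y^2 - 1224·x^2·y^2 - 408·x·y^3 - 1388·x^2·y - 1041·x^3·y - 347·x^2·y^2 - 360·x^3 - 270·x^4 - 90·x^3·y - 540·y^3 - 405·x·y^3 - 135·y^4    [distributive law]
= 312·y^2 - 1604·x·y^2 - 498·y^3 + 576·y + 136·x·y - 1766·x^2·y + 384·x - 48·x^2 - 612·x^3 - 1571·x^2·y^2 - 813·x·y^3 - 1131·x^3·y - 270·x^4 - 135·y^4    [combine like terms]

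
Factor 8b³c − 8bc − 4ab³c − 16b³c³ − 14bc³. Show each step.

2bc(4b² − 4 − 2ab² − 8b²c² − 7c²)

8b³c − 8bc − 4ab³c − 16b³c³ − 14bc³
= 2(4b³c − 4bc − 2ab³c − 8b³c³ − 7bc³)    [factor out 2]
= 2bc(4b² − 4 − 2ab² − 8b²c² − 7c²)    [factor out bc]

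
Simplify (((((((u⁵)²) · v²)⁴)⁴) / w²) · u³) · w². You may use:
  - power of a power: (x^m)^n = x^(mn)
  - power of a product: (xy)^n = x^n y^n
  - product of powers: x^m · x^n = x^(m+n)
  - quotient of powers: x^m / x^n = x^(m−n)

(((((((u⁵)²) · v²)⁴)⁴) / w²) · u³) · w²
= ((((((u⁵)²) · v²)¹⁶) / w²) · u³) · w²    [power of a power]
= ((((((u⁵)²)¹⁶) · ((v²)¹⁶)) / w²) · u³) · w²    [power of a product]
= (((((u⁵)³²) · ((v²)¹⁶)) / w²) · u³) · w²    [power of a power]
= (((u¹⁶⁰ · ((v²)¹⁶)) / w²) · u³) · w²    [power of a power]
= (((u¹⁶⁰ · v³²) / w²) · u³) · w²    [power of a power]
= u¹⁶³v³²    [quotient of powers; product of powers]

u¹⁶³v³²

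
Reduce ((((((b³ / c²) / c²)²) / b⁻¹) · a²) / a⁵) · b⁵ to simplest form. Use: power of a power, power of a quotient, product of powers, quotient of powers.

a⁻³·b¹²·c⁻⁸

((((((b³ / c²) / c²)²) / b⁻¹) · a²) / a⁵) · b⁵
= ((((((b³ / c²)²) / ((c²)²)) / b⁻¹) · a²) / a⁵) · b⁵    [power of a quotient]
= (((((((b³)²) / ((c²)²)) / ((c²)²)) / b⁻¹) · a²) / a⁵) · b⁵    [power of a quotient]
= (((((b⁶ / ((c²)²)) / ((c²)²)) / b⁻¹) · a²) / a⁵) · b⁵    [power of a power]
= (((((b⁶ / c⁴) / ((c²)²)) / b⁻¹) · a²) / a⁵) · b⁵    [power of a power]
= (((((b⁶ / c⁴) / c⁴) / b⁻¹) · a²) / a⁵) · b⁵    [power of a power]
= a⁻³·b¹²·c⁻⁸    [quotient of powers; product of powers]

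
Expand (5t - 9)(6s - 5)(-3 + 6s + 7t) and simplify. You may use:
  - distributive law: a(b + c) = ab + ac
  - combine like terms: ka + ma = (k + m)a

(5t - 9)(6s - 5)(-3 + 6s + 7t)
= (30st - 25t - 54s + 45)(-3 + 6s + 7t)    [distributive law]
= -90st + 180s^2t + 210st^2 + 75t - 150st - 175t^2 + 162s - 324s^2 - 378st - 135 + 270s + 315t    [distributive law]
= -618st + 180s^2t + 210st^2 + 390t - 175t^2 + 432s - 324s^2 - 135    [combine like terms]

-618st + 180s^2t + 210st^2 + 390t - 175t^2 + 432s - 324s^2 - 135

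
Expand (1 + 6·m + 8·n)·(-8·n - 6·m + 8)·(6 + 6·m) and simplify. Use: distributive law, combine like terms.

(1 + 6·m + 8·n)·(-8·n - 6·m + 8)·(6 + 6·m)
= (-8·n - 6·m + 8 - 48·m·n - 36·m² + 48·m - 64·n² - 48·m·n + 64·n)·(6 + 6·m)    [distributive law]
= (56·n + 42·m + 8 - 96·m·n - 36·m² - 64·n²)·(6 + 6·m)    [combine like terms]
= 336·n + 336·m·n + 252·m + 252·m² + 48 + 48·m - 576·m·n - 576·m²·n - 216·m² - 216·m³ - 384·n² - 384·m·n²    [distributive law]
= 336·n - 240·m·n + 300·m + 36·m² + 48 - 576·m²·n - 216·m³ - 384·n² - 384·m·n²    [combine like terms]

336·n - 240·m·n + 300·m + 36·m² + 48 - 576·m²·n - 216·m³ - 384·n² - 384·m·n²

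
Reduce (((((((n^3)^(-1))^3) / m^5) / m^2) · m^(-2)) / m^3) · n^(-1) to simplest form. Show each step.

(((((((n^3)^(-1))^3) / m^5) / m^2) · m^(-2)) / m^3) · n^(-1)
= ((((((n^3)^(-3)) / m^5) / m^2) · m^(-2)) / m^3) · n^(-1)    [power of a power]
= ((((n^(-9) / m^5) / m^2) · m^(-2)) / m^3) · n^(-1)    [power of a power]
= m^(-12)·n^(-10)    [quotient of powers; product of powers]

m^(-12)·n^(-10)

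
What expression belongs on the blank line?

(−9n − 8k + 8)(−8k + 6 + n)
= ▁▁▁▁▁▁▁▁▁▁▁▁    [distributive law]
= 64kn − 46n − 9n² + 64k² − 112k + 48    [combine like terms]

Applying distributive law to the line above:

72kn − 54n − 9n² + 64k² − 48k − 8kn − 64k + 48 + 8n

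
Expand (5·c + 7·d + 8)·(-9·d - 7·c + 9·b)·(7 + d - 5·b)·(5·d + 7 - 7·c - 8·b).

-637·c·d² - 3430·c·d + 3528·c²·d + 6181·b·c·d - 29·c·d³ + 483·c²·d² + 681·b·c·d² - 2450·b·c²·d - 3040·b²·c·d + 1029·c² + 1715·c³ - 980·b·c² + 245·c³·d - 1225·b·c³ + 175·b²·c² + 3773·b·c - 3815·b²·c + 1800·b³·c - 3006·d³ - 6111·d² + 11115·b·d² - 315·d⁴ + 2394·b·d³ - 4599·b²·d² + 12663·b·d - 10989·b²·d + 2520·b³·d - 3528·d - 2744·c + 3528·b - 6552·b² + 2880·b³

(5·c + 7·d + 8)·(-9·d - 7·c + 9·b)·(7 + d - 5·b)·(5·d + 7 - 7·c - 8·b)
= (-45·c·d - 35·c² + 45·b·c - 63·d² - 49·c·d + 63·b·d - 72·d - 56·c + 72·b)·(7 + d - 5·b)·(5·d + 7 - 7·c - 8·b)    [distributive law]
= (-94·c·d - 35·c² + 45·b·c - 63·d² + 63·b·d - 72·d - 56·c + 72·b)·(7 + d - 5·b)·(5·d + 7 - 7·c - 8·b)    [combine like terms]
= (-658·c·d - 94·c·d² + 470·b·c·d - 245·c² - 35·c²·d + 175·b·c² + 315·b·c + 45·b·c·d - 225·b²·c - 441·d² - 63·d³ + 315·b·d² + 441·b·d + 63·b·d² - 315·b²·d - 504·d - 72·d² + 360·b·d - 392·c - 56·c·d + 280·b·c + 504·b + 72·b·d - 360·b²)·(5·d + 7 - 7·c - 8·b)    [distributive law]
= (-714·c·d - 94·c·d² + 515·b·c·d - 245·c² - 35·c²·d + 175·b·c² + 595·b·c - 225·b²·c - 513·d² - 63·d³ + 378·b·d² + 873·b·d - 315·b²·d - 504·d - 392·c + 504·b - 360·b²)·(5·d + 7 - 7·c - 8·b)    [combine like terms]
= -3570·c·d² - 4998·c·d + 4998·c²·d + 5712·b·c·d - 470·c·d³ - 658·c·d² + 658·c²·d² + 752·b·c·d² + 2575·b·c·d² + 3605·b·c·d - 3605·b·c²·d - 4120·b²·c·d - 1225·c²·d - 1715·c² + 1715·c³ + 1960·b·c² - 175·c²·d² - 245·c²·d + 245·c³·d + 280·b·c²·d + 875·b·c²·d + 1225·b·c² - 1225·b·c³ - 1400·b²·c² + 2975·b·c·d + 4165·b·c - 4165·b·c² - 4760·b²·c - 1125·b²·c·d - 1575·b²·c + 1575·b²·c² + 1800·b³·c - 2565·d³ - 3591·d² + 3591·c·d² + 4104·b·d² - 315·d⁴ - 441·d³ + 441·c·d³ + 504·b·d³ + 1890·b·d³ + 2646·b·d² - 2646·b·c·d² - 3024·b²·d² + 4365·b·d² + 6111·b·d - 6111·b·c·d - 6984·b²·d - 1575·b²·d² - 2205·b²·d + 2205·b²·c·d + 2520·b³·d - 2520·d² - 3528·d + 3528·c·d + 4032·b·d - 1960·c·d - 2744·c + 2744·c² + 3136·b·c + 2520·b·d + 3528·b - 3528·b·c - 4032·b² - 1800·b²·d - 2520·b² + 2520·b²·c + 2880·b³    [distributive law]
= -637·c·d² - 3430·c·d + 3528·c²·d + 6181·b·c·d - 29·c·d³ + 483·c²·d² + 681·b·c·d² - 2450·b·c²·d - 3040·b²·c·d + 1029·c² + 1715·c³ - 980·b·c² + 245·c³·d - 1225·b·c³ + 175·b²·c² + 3773·b·c - 3815·b²·c + 1800·b³·c - 3006·d³ - 6111·d² + 11115·b·d² - 315·d⁴ + 2394·b·d³ - 4599·b²·d² + 12663·b·d - 10989·b²·d + 2520·b³·d - 3528·d - 2744·c + 3528·b - 6552·b² + 2880·b³    [combine like terms]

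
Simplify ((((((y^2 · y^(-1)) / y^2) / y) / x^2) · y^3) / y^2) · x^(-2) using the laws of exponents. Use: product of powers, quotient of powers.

x^(-4)y^(-1)

((((((y^2 · y^(-1)) / y^2) / y) / x^2) · y^3) / y^2) · x^(-2)
= (((((y / y^2) / y) / x^2) · y^3) / y^2) · x^(-2)    [product of powers]
= ((((y^(-1) / y) / x^2) · y^3) / y^2) · x^(-2)    [quotient of powers]
= (((y^(-2) / x^2) · y^3) / y^2) · x^(-2)    [quotient of powers]
= x^(-4)y^(-1)    [quotient of powers; product of powers]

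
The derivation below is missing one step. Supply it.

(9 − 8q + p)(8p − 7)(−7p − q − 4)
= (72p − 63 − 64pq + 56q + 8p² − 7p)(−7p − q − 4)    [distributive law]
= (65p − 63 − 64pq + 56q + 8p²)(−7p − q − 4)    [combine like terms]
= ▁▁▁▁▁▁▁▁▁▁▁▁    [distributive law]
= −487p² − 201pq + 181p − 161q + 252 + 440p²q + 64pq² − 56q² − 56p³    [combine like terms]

Applying distributive law to the line above:

−455p² − 65pq − 260p + 441p + 63q + 252 + 448p²q + 64pq² + 256pq − 392pq − 56q² − 224q − 56p³ − 8p²q − 32p²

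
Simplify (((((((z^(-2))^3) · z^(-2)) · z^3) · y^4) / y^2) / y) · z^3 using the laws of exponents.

(((((((z^(-2))^3) · z^(-2)) · z^3) · y^4) / y^2) / y) · z^3
= (((((z^(-6) · z^(-2)) · z^3) · y^4) / y^2) / y) · z^3    [power of a power]
= ((((z^(-8) · z^3) · y^4) / y^2) / y) · z^3    [product of powers]
= (((z^(-5) · y^4) / y^2) / y) · z^3    [product of powers]
= yz^(-2)    [quotient of powers; product of powers]

yz^(-2)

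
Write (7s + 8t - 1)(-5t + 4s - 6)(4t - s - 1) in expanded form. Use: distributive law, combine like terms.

(7s + 8t - 1)(-5t + 4s - 6)(4t - s - 1)
= (-35st + 28s^2 - 42s - 40t^2 + 32st - 48t + 5t - 4s + 6)(4t - s - 1)    [distributive law]
= (-3st + 28s^2 - 46s - 40t^2 - 43t + 6)(4t - s - 1)    [combine like terms]
= -12st^2 + 3s^2t + 3st + 112s^2t - 28s^3 - 28s^2 - 184st + 46s^2 + 46s - 160t^3 + 40st^2 + 40t^2 - 172t^2 + 43st + 43t + 24t - 6s - 6    [distributive law]
= 28st^2 + 115s^2t - 138st - 28s^3 + 18s^2 + 40s - 160t^3 - 132t^2 + 67t - 6    [combine like terms]

28st^2 + 115s^2t - 138st - 28s^3 + 18s^2 + 40s - 160t^3 - 132t^2 + 67t - 6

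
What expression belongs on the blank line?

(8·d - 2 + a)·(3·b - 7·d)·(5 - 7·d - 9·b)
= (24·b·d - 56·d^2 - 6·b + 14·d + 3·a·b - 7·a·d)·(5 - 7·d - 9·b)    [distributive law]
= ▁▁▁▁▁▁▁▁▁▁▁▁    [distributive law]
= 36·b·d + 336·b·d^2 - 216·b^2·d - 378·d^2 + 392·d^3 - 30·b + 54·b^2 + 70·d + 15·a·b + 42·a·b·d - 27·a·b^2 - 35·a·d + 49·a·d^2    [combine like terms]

By distributive law:

120·b·d - 168·b·d^2 - 216·b^2·d - 280·d^2 + 392·d^3 + 504·b·d^2 - 30·b + 42·b·d + 54·b^2 + 70·d - 98·d^2 - 126·b·d + 15·a·b - 21·a·b·d - 27·a·b^2 - 35·a·d + 49·a·d^2 + 63·a·b·d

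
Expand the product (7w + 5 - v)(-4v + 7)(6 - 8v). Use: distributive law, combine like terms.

(7w + 5 - v)(-4v + 7)(6 - 8v)
= (-28vw + 49w - 20v + 35 + 4v^2 - 7v)(6 - 8v)    [distributive law]
= (-28vw + 49w - 27v + 35 + 4v^2)(6 - 8v)    [combine like terms]
= -168vw + 224v^2w + 294w - 392vw - 162v + 216v^2 + 210 - 280v + 24v^2 - 32v^3    [distributive law]
= -560vw + 224v^2w + 294w - 442v + 240v^2 + 210 - 32v^3    [combine like terms]

-560vw + 224v^2w + 294w - 442v + 240v^2 + 210 - 32v^3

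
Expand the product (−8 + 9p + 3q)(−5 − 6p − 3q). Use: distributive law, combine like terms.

40 + 3p + 9q − 54p^2 − 45pq − 9q^2

(−8 + 9p + 3q)(−5 − 6p − 3q)
= 40 + 48p + 24q − 45p − 54p^2 − 27pq − 15q − 18pq − 9q^2    [distributive law]
= 40 + 3p + 9q − 54p^2 − 45pq − 9q^2    [combine like terms]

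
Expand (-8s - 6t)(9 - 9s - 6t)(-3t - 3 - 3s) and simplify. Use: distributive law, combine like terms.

72st + 216s - 522s²t - 216s³ - 414st² + 54t² + 162t - 108t³

(-8s - 6t)(9 - 9s - 6t)(-3t - 3 - 3s)
= (-72s + 72s² + 48st - 54t + 54st + 36t²)(-3t - 3 - 3s)    [distributive law]
= (-72s + 72s² + 102st - 54t + 36t²)(-3t - 3 - 3s)    [combine like terms]
= 216st + 216s + 216s² - 216s²t - 216s² - 216s³ - 306st² - 306st - 306s²t + 162t² + 162t + 162st - 108t³ - 108t² - 108st²    [distributive law]
= 72st + 216s - 522s²t - 216s³ - 414st² + 54t² + 162t - 108t³    [combine like terms]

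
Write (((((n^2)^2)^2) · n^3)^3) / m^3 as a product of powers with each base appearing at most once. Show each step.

(((((n^2)^2)^2) · n^3)^3) / m^3
= (((((n^2)^2)^2)^3) · ((n^3)^3)) / m^3    [power of a product]
= ((((n^2)^2)^6) · ((n^3)^3)) / m^3    [power of a power]
= (((n^2)^12) · ((n^3)^3)) / m^3    [power of a power]
= (n^24 · ((n^3)^3)) / m^3    [power of a power]
= (n^24 · n^9) / m^3    [power of a power]
= n^33 / m^3    [product of powers]
= m^(-3)n^33    [quotient of powers]

m^(-3)n^33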